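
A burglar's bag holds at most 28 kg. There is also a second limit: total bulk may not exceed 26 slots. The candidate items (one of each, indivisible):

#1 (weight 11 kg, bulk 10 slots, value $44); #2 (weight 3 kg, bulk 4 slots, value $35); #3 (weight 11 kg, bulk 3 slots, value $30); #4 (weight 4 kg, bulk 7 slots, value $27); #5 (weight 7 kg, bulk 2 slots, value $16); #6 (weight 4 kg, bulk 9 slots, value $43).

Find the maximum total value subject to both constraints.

Feasible sets respecting both limits:
- #1+#2+#5+#6: weight 25, bulk 25, value 138
- #2+#3+#4+#6: weight 22, bulk 23, value 135
- #2+#3+#5+#6: weight 25, bulk 18, value 124
- #1+#2+#4+#5: weight 25, bulk 23, value 122
Best: $138.

$138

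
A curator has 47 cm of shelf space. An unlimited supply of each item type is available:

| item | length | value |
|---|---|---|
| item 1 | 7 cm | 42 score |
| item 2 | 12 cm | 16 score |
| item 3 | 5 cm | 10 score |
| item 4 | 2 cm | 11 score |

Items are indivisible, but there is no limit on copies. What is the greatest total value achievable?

276 score

Best value-per-unit is item 1 at 42/7; filling with it alone gives 6×42 = 252.
Optimal mix: 5×item 1 + 6×item 4 → length 47, value 276.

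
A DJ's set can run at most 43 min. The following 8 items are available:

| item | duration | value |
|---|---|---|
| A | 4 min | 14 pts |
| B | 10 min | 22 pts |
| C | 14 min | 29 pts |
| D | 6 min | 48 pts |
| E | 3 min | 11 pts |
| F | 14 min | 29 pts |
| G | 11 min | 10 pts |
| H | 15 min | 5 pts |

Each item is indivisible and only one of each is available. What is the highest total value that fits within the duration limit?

131 pts

Check high-value combinations within 43 min:
- A+C+D+E+F: duration 4+14+6+3+14=41, value 14+29+48+11+29=131
- A+B+C+D+E: duration 4+10+14+6+3=37, value 14+22+29+48+11=124
- A+B+D+E+F: duration 4+10+6+3+14=37, value 14+22+48+11+29=124
- A+C+D+F: duration 4+14+6+14=38, value 14+29+48+29=120
- C+D+E+F: duration 14+6+3+14=37, value 29+48+11+29=117
Best: 131 pts.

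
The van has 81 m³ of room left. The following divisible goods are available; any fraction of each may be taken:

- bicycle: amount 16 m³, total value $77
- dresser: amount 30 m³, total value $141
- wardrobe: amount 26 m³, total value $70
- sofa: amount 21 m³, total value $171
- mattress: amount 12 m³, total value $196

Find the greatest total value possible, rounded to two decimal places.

590.38

Take in order of value per unit:
- mattress (196/12 per unit): all 12 → value 196, running total 196.00
- sofa (171/21 per unit): all 21 → value 171, running total 367.00
- bicycle (77/16 per unit): all 16 → value 77, running total 444.00
- dresser (141/30 per unit): all 30 → value 141, running total 585.00
- wardrobe (70/26 per unit): 2 of 26 → value 2×70/26 = 5.3846, running total 590.38
Total 590.38.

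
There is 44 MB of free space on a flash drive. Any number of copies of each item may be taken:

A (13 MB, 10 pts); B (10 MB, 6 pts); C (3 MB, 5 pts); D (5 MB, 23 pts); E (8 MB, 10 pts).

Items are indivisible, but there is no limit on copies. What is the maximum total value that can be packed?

Best value-per-unit is D at 23/5; filling with it alone gives 8×23 = 184.
Optimal mix: 1×C + 8×D → size 43, value 189.

189 pts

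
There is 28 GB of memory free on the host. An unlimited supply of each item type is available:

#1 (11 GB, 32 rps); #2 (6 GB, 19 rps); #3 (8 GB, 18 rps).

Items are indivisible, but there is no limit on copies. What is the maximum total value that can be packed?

Best value-per-unit is #2 at 19/6; filling with it alone gives 4×19 = 76.
Optimal mix: 2×#1 + 1×#2 → memory 28, value 83.

83 rps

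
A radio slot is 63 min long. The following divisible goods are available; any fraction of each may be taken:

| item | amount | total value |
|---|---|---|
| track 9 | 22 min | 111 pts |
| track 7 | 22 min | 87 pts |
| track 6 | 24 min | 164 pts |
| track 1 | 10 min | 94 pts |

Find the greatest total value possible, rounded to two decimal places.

Take in order of value per unit:
- track 1 (94/10 per unit): all 10 → value 94, running total 94.00
- track 6 (164/24 per unit): all 24 → value 164, running total 258.00
- track 9 (111/22 per unit): all 22 → value 111, running total 369.00
- track 7 (87/22 per unit): 7 of 22 → value 7×87/22 = 27.6818, running total 396.68
Total 396.68.

396.68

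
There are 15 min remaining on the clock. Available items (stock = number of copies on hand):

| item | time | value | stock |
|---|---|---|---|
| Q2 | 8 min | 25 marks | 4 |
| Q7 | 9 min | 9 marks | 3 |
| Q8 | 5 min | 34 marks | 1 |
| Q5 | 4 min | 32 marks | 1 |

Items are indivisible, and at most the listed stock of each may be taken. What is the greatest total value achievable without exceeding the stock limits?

Best selections within time 15 and stock limits:
- 1×Q8 + 1×Q5: time 9, value 66
- 1×Q2 + 1×Q8: time 13, value 59
- 1×Q2 + 1×Q5: time 12, value 57
- 1×Q7 + 1×Q8: time 14, value 43
Best: 66 marks.

66 marks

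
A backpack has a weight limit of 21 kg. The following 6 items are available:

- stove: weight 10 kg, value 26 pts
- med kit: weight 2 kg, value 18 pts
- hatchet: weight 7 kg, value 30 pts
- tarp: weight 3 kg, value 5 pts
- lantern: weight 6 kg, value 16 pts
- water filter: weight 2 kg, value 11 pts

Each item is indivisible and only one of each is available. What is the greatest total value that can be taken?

85 pts

Check high-value combinations within 21 kg:
- stove+med kit+hatchet+water filter: weight 10+2+7+2=21, value 26+18+30+11=85
- med kit+hatchet+tarp+lantern+water filter: weight 2+7+3+6+2=20, value 18+30+5+16+11=80
- med kit+hatchet+lantern+water filter: weight 2+7+6+2=17, value 18+30+16+11=75
- stove+med kit+hatchet: weight 10+2+7=19, value 26+18+30=74
Best: 85 pts.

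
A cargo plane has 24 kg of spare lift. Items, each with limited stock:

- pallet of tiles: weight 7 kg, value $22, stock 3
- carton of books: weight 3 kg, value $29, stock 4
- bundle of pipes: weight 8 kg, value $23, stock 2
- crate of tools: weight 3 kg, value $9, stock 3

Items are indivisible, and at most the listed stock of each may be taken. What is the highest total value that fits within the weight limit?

Best selections within weight 24 and stock limits:
- 4×carton of books + 1×bundle of pipes + 1×crate of tools: weight 23, value 148
- 1×pallet of tiles + 4×carton of books + 1×crate of tools: weight 22, value 147
- 4×carton of books + 3×crate of tools: weight 21, value 143
Best: $148.

$148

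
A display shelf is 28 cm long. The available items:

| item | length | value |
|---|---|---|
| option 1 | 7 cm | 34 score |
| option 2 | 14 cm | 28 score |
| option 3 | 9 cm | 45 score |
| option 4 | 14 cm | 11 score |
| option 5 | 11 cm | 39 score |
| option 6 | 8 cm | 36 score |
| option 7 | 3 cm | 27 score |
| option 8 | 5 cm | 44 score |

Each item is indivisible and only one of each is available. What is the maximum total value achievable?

155 score

This is a 0/1 knapsack; check combinations near the capacity.
- option 3+option 5+option 7+option 8: length 9+11+3+5=28, value 45+39+27+44=155
- option 3+option 6+option 7+option 8: length 9+8+3+5=25, value 45+36+27+44=152
- option 1+option 3+option 7+option 8: length 7+9+3+5=24, value 34+45+27+44=150
- option 5+option 6+option 7+option 8: length 11+8+3+5=27, value 39+36+27+44=146
Best: 155 score.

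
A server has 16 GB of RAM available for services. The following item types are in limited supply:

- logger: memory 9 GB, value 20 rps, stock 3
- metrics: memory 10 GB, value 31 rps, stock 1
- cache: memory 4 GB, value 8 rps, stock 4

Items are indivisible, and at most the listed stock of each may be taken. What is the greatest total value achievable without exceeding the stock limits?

Best selections within memory 16 and stock limits:
- 1×metrics + 1×cache: memory 14, value 39
- 4×cache: memory 16, value 32
- 1×metrics: memory 10, value 31
- 1×logger + 1×cache: memory 13, value 28
Best: 39 rps.

39 rps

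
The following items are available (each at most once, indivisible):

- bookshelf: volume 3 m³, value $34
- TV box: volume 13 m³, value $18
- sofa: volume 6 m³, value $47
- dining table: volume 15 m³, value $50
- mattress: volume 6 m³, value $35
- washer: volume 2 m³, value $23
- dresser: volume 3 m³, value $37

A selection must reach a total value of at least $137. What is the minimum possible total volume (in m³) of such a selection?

Subsets with value ≥ 137, sorted by total volume:
- bookshelf+sofa+washer+dresser: volume 14, value 141
- sofa+mattress+washer+dresser: volume 17, value 142
Minimum volume: 14 m³.

14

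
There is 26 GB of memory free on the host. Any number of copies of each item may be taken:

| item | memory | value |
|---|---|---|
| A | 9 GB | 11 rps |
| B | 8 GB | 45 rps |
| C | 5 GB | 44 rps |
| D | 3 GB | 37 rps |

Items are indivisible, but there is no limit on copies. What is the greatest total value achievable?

Best value-per-unit is D at 37/3; filling with it alone gives 8×37 = 296.
Optimal mix: 1×C + 7×D → memory 26, value 303.

303 rps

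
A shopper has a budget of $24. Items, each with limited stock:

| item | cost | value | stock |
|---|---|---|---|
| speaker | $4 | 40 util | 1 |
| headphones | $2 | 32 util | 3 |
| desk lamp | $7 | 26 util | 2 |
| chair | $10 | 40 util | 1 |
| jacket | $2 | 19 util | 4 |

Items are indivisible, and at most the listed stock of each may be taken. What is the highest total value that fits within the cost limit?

Top feasible selections:
- 1×speaker + 3×headphones + 1×desk lamp + 3×jacket: cost 23, value 219
- 1×speaker + 3×headphones + 1×chair + 2×jacket: cost 24, value 214
- 1×speaker + 3×headphones + 4×jacket: cost 18, value 212
Best: 219 util.

219 util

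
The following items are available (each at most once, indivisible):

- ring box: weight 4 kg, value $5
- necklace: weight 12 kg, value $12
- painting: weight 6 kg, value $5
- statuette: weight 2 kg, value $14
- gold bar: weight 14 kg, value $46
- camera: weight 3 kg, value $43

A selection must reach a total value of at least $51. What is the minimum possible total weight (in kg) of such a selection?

5

Subsets with value ≥ 51, sorted by total weight:
- statuette+camera: weight 5, value 57
- ring box+statuette+camera: weight 9, value 62
Minimum weight: 5 kg.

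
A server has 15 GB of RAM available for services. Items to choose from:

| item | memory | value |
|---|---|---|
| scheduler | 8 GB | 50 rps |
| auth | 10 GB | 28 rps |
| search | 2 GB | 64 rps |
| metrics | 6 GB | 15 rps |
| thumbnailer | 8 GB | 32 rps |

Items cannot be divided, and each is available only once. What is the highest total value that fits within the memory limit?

114 rps

Check high-value combinations within 15 GB:
- scheduler+search: memory 8+2=10, value 50+64=114
- search+thumbnailer: memory 2+8=10, value 64+32=96
- auth+search: memory 10+2=12, value 28+64=92
- search+metrics: memory 2+6=8, value 64+15=79
Best: 114 rps.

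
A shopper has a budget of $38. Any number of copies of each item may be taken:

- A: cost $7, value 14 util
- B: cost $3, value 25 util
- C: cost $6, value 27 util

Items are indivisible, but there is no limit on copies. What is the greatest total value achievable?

Best value-per-unit is B at 25/3, and filling with it alone uses cost 12×3=36. No mix of the others beats 12×25 = 300.

300 util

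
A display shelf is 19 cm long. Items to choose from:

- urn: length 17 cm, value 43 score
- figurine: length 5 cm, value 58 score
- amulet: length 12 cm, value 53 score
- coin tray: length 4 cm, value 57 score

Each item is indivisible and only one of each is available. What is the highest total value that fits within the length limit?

115 score

Check high-value combinations within 19 cm:
- figurine+coin tray: length 5+4=9, value 58+57=115
- figurine+amulet: length 5+12=17, value 58+53=111
- amulet+coin tray: length 12+4=16, value 53+57=110
- figurine: length 5, value 58
Best: 115 score.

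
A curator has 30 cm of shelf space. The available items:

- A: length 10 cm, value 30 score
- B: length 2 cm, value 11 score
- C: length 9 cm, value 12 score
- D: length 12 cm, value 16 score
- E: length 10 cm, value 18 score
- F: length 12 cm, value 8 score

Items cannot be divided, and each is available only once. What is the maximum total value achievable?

Check high-value combinations within 30 cm:
- A+C+E: length 10+9+10=29, value 30+12+18=60
- A+B+E: length 10+2+10=22, value 30+11+18=59
- A+B+D: length 10+2+12=24, value 30+11+16=57
- A+B+C: length 10+2+9=21, value 30+11+12=53
Best: 60 score.

60 score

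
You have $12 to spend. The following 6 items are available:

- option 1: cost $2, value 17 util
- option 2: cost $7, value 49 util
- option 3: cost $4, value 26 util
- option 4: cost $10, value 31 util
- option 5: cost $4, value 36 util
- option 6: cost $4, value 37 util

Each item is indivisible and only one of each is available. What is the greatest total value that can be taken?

99 util

Check high-value combinations within $12:
- option 3+option 5+option 6: cost 4+4+4=12, value 26+36+37=99
- option 1+option 5+option 6: cost 2+4+4=10, value 17+36+37=90
- option 2+option 6: cost 7+4=11, value 49+37=86
- option 2+option 5: cost 7+4=11, value 49+36=85
- option 1+option 3+option 6: cost 2+4+4=10, value 17+26+37=80
Best: 99 util.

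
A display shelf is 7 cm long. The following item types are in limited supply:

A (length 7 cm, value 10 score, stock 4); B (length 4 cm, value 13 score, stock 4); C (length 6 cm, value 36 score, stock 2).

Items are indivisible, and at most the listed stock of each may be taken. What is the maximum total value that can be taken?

36 score

Top feasible selections:
- 1×C: length 6, value 36
- 1×B: length 4, value 13
Best: 36 score.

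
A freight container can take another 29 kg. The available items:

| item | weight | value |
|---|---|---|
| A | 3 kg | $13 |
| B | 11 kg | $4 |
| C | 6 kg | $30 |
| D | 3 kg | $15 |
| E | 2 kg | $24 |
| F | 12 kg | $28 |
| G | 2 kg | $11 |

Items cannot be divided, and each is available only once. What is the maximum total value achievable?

Check high-value combinations within 29 kg:
- A+C+D+E+F+G: weight 3+6+3+2+12+2=28, value 13+30+15+24+28+11=121
- A+C+D+E+F: weight 3+6+3+2+12=26, value 13+30+15+24+28=110
- C+D+E+F+G: weight 6+3+2+12+2=25, value 30+15+24+28+11=108
- A+C+E+F+G: weight 3+6+2+12+2=25, value 13+30+24+28+11=106
- C+D+E+F: weight 6+3+2+12=23, value 30+15+24+28=97
Best: $121.

$121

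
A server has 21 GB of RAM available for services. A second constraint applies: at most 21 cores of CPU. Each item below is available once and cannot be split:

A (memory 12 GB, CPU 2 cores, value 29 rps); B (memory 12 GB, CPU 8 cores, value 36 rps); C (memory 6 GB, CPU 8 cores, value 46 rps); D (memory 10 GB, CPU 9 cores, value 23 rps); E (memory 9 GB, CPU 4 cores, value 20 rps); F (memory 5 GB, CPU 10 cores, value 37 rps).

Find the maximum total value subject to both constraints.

Feasible sets respecting both limits:
- C+F: memory 11, CPU 18, value 83
- B+C: memory 18, CPU 16, value 82
- A+C: memory 18, CPU 10, value 75
- B+F: memory 17, CPU 18, value 73
Best: 83 rps.

83 rps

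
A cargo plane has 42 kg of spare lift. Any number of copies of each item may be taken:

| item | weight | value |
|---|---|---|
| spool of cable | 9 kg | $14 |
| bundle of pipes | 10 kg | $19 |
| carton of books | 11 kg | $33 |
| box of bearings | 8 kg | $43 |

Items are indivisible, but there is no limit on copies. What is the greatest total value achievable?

$215

Best value-per-unit is box of bearings at 43/8, and filling with it alone uses weight 5×8=40. No mix of the others beats 5×43 = 215.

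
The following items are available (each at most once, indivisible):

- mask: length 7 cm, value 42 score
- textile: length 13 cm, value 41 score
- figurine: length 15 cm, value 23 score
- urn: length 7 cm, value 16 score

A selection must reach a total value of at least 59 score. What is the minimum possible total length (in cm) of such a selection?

20

Subsets with value ≥ 59, sorted by total length:
- mask+textile: length 20, value 83
- mask+figurine: length 22, value 65
Minimum length: 20 cm.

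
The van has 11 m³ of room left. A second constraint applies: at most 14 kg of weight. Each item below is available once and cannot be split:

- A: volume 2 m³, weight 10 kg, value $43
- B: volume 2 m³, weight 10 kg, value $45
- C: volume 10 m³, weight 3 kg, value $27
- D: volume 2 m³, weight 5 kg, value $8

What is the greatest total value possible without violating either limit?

$45

Feasible sets respecting both limits:
- B: volume 2, weight 10, value 45
- A: volume 2, weight 10, value 43
- C: volume 10, weight 3, value 27
- D: volume 2, weight 5, value 8
Best: $45.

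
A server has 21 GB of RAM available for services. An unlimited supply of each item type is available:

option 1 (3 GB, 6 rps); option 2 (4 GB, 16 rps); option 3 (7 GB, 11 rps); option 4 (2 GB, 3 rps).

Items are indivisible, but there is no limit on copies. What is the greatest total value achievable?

80 rps

Best value-per-unit is option 2 at 16/4, and filling with it alone uses memory 5×4=20. No mix of the others beats 5×16 = 80.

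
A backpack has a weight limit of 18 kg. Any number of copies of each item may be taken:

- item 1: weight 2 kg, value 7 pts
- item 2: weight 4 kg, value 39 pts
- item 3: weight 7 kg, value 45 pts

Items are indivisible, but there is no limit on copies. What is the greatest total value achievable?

163 pts

Best value-per-unit is item 2 at 39/4; filling with it alone gives 4×39 = 156.
Optimal mix: 1×item 1 + 4×item 2 → weight 18, value 163.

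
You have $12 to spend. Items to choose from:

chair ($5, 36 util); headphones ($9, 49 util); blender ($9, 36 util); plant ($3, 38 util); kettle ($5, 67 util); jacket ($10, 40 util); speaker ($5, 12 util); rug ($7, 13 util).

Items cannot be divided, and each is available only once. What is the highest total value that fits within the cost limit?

105 util

Check high-value combinations within $12:
- plant+kettle: cost 3+5=8, value 38+67=105
- chair+kettle: cost 5+5=10, value 36+67=103
- headphones+plant: cost 9+3=12, value 49+38=87
Best: 105 util.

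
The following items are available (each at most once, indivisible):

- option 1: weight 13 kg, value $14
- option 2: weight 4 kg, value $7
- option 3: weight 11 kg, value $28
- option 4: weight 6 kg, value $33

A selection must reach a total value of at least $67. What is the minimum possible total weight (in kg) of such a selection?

21

Subsets with value ≥ 67, sorted by total weight:
- option 2+option 3+option 4: weight 21, value 68
- option 1+option 3+option 4: weight 30, value 75
- option 1+option 2+option 3+option 4: weight 34, value 82
Minimum weight: 21 kg.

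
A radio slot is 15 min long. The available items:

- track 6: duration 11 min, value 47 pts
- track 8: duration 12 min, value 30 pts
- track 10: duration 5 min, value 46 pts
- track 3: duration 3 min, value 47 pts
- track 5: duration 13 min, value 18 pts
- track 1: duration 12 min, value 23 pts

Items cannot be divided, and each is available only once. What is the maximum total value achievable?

94 pts

This is a 0/1 knapsack; check combinations near the capacity.
- track 6+track 3: duration 11+3=14, value 47+47=94
- track 10+track 3: duration 5+3=8, value 46+47=93
- track 8+track 3: duration 12+3=15, value 30+47=77
Best: 94 pts.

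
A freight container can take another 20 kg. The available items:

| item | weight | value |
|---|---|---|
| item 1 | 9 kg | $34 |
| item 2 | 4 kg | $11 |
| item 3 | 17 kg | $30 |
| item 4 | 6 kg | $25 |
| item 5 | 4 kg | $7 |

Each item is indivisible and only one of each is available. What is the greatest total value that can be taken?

$70

This is a 0/1 knapsack; check combinations near the capacity.
- item 1+item 2+item 4: weight 9+4+6=19, value 34+11+25=70
- item 1+item 4+item 5: weight 9+6+4=19, value 34+25+7=66
- item 1+item 4: weight 9+6=15, value 34+25=59
- item 1+item 2+item 5: weight 9+4+4=17, value 34+11+7=52
Best: $70.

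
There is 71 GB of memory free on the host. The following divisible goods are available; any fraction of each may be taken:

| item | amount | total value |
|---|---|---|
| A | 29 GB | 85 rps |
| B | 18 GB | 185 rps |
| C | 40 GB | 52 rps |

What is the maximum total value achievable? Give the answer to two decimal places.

301.20

Take in order of value per unit:
- B (185/18 per unit): all 18 → value 185, running total 185.00
- A (85/29 per unit): all 29 → value 85, running total 270.00
- C (52/40 per unit): 24 of 40 → value 24×52/40 = 31.2000, running total 301.20
Total 301.20.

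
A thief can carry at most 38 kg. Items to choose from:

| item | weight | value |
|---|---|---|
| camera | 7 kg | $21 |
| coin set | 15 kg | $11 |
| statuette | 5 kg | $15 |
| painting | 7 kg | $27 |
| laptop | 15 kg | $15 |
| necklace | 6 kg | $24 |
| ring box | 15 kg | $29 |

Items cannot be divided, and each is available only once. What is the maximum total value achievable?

Check high-value combinations within 38 kg:
- camera+painting+necklace+ring box: weight 7+7+6+15=35, value 21+27+24+29=101
- statuette+painting+necklace+ring box: weight 5+7+6+15=33, value 15+27+24+29=95
- camera+statuette+painting+ring box: weight 7+5+7+15=34, value 21+15+27+29=92
- camera+statuette+necklace+ring box: weight 7+5+6+15=33, value 21+15+24+29=89
Best: $101.

$101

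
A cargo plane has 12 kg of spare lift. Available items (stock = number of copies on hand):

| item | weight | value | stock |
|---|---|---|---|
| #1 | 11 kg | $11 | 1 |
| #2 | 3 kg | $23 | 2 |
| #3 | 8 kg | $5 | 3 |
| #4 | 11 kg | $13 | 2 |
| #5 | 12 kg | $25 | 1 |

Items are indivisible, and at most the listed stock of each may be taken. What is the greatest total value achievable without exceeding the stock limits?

Best selections within weight 12 and stock limits:
- 2×#2: weight 6, value 46
- 1×#2 + 1×#3: weight 11, value 28
- 1×#5: weight 12, value 25
Best: $46.

$46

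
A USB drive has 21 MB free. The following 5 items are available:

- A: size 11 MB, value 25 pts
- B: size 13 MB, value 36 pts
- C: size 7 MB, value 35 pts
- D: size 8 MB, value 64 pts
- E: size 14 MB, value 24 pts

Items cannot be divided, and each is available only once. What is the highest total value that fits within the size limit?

Check high-value combinations within 21 MB:
- B+D: size 13+8=21, value 36+64=100
- C+D: size 7+8=15, value 35+64=99
- A+D: size 11+8=19, value 25+64=89
- B+C: size 13+7=20, value 36+35=71
Best: 100 pts.

100 pts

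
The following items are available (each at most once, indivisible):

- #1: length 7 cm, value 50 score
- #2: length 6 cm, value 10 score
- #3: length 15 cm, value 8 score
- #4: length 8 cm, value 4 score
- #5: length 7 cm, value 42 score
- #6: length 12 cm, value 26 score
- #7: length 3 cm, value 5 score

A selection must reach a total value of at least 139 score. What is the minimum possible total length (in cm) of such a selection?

50

Subsets with value ≥ 139, sorted by total length:
- #1+#2+#3+#5+#6+#7: length 50, value 141
- #1+#2+#3+#4+#5+#6: length 55, value 140
Minimum length: 50 cm.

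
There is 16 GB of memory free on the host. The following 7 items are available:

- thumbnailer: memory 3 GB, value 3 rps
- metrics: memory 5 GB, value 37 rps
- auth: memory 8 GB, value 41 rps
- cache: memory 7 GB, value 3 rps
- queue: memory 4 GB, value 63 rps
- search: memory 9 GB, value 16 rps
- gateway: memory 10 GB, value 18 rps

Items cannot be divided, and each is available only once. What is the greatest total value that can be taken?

107 rps

Check high-value combinations within 16 GB:
- thumbnailer+auth+queue: memory 3+8+4=15, value 3+41+63=107
- auth+queue: memory 8+4=12, value 41+63=104
- thumbnailer+metrics+queue: memory 3+5+4=12, value 3+37+63=103
Best: 107 rps.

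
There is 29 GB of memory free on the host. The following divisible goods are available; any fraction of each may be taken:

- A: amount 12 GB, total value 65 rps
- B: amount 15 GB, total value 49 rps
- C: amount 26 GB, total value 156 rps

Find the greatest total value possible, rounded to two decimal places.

Take in order of value per unit:
- C (156/26 per unit): all 26 → value 156, running total 156.00
- A (65/12 per unit): 3 of 12 → value 3×65/12 = 16.2500, running total 172.25
Total 172.25.

172.25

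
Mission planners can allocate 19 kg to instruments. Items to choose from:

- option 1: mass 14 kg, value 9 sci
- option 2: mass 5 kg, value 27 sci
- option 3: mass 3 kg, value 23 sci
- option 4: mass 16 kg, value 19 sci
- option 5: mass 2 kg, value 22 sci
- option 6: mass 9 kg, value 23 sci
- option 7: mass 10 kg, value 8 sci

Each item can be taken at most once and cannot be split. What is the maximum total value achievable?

Check high-value combinations within 19 kg:
- option 2+option 3+option 5+option 6: mass 5+3+2+9=19, value 27+23+22+23=95
- option 2+option 3+option 6: mass 5+3+9=17, value 27+23+23=73
- option 2+option 3+option 5: mass 5+3+2=10, value 27+23+22=72
- option 2+option 5+option 6: mass 5+2+9=16, value 27+22+23=72
- option 3+option 5+option 6: mass 3+2+9=14, value 23+22+23=68
Best: 95 sci.

95 sci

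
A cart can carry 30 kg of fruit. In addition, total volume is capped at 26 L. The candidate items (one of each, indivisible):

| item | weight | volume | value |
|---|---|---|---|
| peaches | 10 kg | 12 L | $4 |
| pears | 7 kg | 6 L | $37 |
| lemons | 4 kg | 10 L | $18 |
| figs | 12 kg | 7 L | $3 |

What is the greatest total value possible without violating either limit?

$58

Feasible sets respecting both limits:
- pears+lemons+figs: weight 23, volume 23, value 58
- pears+lemons: weight 11, volume 16, value 55
- peaches+pears+figs: weight 29, volume 25, value 44
- peaches+pears: weight 17, volume 18, value 41
Best: $58.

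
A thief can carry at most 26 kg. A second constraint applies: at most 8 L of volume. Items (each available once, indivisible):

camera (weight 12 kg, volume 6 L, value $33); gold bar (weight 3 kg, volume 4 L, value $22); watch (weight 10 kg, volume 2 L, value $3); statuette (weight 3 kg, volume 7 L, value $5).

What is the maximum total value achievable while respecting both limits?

$36

Feasible sets respecting both limits:
- camera+watch: weight 22, volume 8, value 36
- camera: weight 12, volume 6, value 33
- gold bar+watch: weight 13, volume 6, value 25
Best: $36.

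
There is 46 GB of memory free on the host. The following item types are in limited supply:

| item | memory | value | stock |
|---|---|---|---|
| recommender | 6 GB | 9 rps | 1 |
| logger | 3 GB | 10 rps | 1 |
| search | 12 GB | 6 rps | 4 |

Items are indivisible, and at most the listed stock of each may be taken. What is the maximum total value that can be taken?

Top feasible selections:
- 1×recommender + 1×logger + 3×search: memory 45, value 37
- 1×recommender + 1×logger + 2×search: memory 33, value 31
- 1×logger + 3×search: memory 39, value 28
Best: 37 rps.

37 rps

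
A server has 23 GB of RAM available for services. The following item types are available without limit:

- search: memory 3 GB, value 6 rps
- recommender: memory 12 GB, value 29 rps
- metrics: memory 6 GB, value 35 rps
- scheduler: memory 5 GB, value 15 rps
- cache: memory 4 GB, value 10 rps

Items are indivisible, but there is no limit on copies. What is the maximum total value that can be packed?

Best value-per-unit is metrics at 35/6; filling with it alone gives 3×35 = 105.
Optimal mix: 3×metrics + 1×scheduler → memory 23, value 120.

120 rps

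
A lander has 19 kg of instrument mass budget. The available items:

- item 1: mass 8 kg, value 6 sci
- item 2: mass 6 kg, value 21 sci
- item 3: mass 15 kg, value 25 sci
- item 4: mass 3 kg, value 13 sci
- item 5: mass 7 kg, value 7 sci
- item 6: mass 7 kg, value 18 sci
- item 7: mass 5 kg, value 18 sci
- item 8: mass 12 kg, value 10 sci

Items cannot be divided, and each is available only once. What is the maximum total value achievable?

57 sci

Check high-value combinations within 19 kg:
- item 2+item 6+item 7: mass 6+7+5=18, value 21+18+18=57
- item 2+item 4+item 7: mass 6+3+5=14, value 21+13+18=52
- item 2+item 4+item 6: mass 6+3+7=16, value 21+13+18=52
- item 4+item 6+item 7: mass 3+7+5=15, value 13+18+18=49
Best: 57 sci.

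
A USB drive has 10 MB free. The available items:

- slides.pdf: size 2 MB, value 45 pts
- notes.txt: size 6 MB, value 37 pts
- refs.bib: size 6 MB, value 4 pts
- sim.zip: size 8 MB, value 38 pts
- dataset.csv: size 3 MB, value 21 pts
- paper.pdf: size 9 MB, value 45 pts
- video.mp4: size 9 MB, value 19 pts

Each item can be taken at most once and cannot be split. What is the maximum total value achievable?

Check high-value combinations within 10 MB:
- slides.pdf+sim.zip: size 2+8=10, value 45+38=83
- slides.pdf+notes.txt: size 2+6=8, value 45+37=82
- slides.pdf+dataset.csv: size 2+3=5, value 45+21=66
- notes.txt+dataset.csv: size 6+3=9, value 37+21=58
- slides.pdf+refs.bib: size 2+6=8, value 45+4=49
Best: 83 pts.

83 pts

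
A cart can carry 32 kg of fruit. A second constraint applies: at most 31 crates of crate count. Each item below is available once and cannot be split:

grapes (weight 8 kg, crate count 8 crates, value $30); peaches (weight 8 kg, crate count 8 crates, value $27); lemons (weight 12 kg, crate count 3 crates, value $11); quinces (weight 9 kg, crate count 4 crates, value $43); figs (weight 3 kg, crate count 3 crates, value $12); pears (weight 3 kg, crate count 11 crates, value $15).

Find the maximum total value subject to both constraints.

Feasible sets respecting both limits:
- grapes+peaches+quinces+pears: weight 28, crate count 31, value 115
- grapes+peaches+quinces+figs: weight 28, crate count 23, value 112
- grapes+peaches+quinces: weight 25, crate count 20, value 100
Best: $115.

$115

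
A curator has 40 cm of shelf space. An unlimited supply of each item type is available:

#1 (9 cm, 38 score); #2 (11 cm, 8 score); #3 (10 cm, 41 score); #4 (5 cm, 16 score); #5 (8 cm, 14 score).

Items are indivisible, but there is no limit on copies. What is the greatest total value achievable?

164 score

Best value-per-unit is #1 at 38/9; filling with it alone gives 4×38 = 152.
Optimal mix: 4×#3 → length 40, value 164.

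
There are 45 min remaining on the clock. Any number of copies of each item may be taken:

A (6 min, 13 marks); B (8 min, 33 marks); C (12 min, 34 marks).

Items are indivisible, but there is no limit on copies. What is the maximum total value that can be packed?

Best value-per-unit is B at 33/8; filling with it alone gives 5×33 = 165.
Optimal mix: 4×B + 1×C → time 44, value 166.

166 marks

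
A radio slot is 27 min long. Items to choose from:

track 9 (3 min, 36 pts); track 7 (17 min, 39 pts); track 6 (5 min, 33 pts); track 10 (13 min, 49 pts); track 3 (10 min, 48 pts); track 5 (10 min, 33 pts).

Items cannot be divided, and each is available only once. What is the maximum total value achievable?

133 pts

This is a 0/1 knapsack; check combinations near the capacity.
- track 9+track 10+track 3: duration 3+13+10=26, value 36+49+48=133
- track 9+track 6+track 10: duration 3+5+13=21, value 36+33+49=118
- track 9+track 10+track 5: duration 3+13+10=26, value 36+49+33=118
- track 9+track 6+track 3: duration 3+5+10=18, value 36+33+48=117
Best: 133 pts.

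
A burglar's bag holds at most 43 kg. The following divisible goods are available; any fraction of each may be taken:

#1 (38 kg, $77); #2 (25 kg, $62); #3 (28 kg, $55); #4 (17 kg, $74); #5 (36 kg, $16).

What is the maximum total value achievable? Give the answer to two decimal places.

Take in order of value per unit:
- #4 (74/17 per unit): all 17 → value 74, running total 74.00
- #2 (62/25 per unit): all 25 → value 62, running total 136.00
- #1 (77/38 per unit): 1 of 38 → value 1×77/38 = 2.0263, running total 138.03
Total 138.03.

138.03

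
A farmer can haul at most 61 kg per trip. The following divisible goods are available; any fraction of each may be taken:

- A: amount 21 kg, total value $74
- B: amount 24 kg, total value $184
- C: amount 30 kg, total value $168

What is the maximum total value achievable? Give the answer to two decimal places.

376.67

Take in order of value per unit:
- B (184/24 per unit): all 24 → value 184, running total 184.00
- C (168/30 per unit): all 30 → value 168, running total 352.00
- A (74/21 per unit): 7 of 21 → value 7×74/21 = 24.6667, running total 376.67
Total 376.67.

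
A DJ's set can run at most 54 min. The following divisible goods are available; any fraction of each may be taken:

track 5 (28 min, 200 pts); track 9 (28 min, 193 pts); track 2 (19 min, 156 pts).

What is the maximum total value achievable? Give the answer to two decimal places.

Take in order of value per unit:
- track 2 (156/19 per unit): all 19 → value 156, running total 156.00
- track 5 (200/28 per unit): all 28 → value 200, running total 356.00
- track 9 (193/28 per unit): 7 of 28 → value 7×193/28 = 48.2500, running total 404.25
Total 404.25.

404.25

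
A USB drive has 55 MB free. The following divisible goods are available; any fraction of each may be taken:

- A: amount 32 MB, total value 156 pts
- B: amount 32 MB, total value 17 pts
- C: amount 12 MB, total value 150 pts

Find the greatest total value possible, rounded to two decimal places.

Take in order of value per unit:
- C (150/12 per unit): all 12 → value 150, running total 150.00
- A (156/32 per unit): all 32 → value 156, running total 306.00
- B (17/32 per unit): 11 of 32 → value 11×17/32 = 5.8438, running total 311.84
Total 311.84.

311.84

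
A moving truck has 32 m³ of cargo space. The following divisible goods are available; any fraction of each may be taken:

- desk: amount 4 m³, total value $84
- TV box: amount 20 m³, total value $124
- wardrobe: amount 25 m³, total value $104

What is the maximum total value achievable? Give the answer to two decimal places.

Take in order of value per unit:
- desk (84/4 per unit): all 4 → value 84, running total 84.00
- TV box (124/20 per unit): all 20 → value 124, running total 208.00
- wardrobe (104/25 per unit): 8 of 25 → value 8×104/25 = 33.2800, running total 241.28
Total 241.28.

241.28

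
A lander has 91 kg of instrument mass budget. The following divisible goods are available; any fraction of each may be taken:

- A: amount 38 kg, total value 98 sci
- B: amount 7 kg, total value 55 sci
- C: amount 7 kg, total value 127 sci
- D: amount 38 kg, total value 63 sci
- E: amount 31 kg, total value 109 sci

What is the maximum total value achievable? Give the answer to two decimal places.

402.26

Take in order of value per unit:
- C (127/7 per unit): all 7 → value 127, running total 127.00
- B (55/7 per unit): all 7 → value 55, running total 182.00
- E (109/31 per unit): all 31 → value 109, running total 291.00
- A (98/38 per unit): all 38 → value 98, running total 389.00
- D (63/38 per unit): 8 of 38 → value 8×63/38 = 13.2632, running total 402.26
Total 402.26.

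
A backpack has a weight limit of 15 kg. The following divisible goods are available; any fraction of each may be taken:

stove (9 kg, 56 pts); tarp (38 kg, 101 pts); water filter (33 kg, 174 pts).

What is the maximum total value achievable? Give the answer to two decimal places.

87.64

Take in order of value per unit:
- stove (56/9 per unit): all 9 → value 56, running total 56.00
- water filter (174/33 per unit): 6 of 33 → value 6×174/33 = 31.6364, running total 87.64
Total 87.64.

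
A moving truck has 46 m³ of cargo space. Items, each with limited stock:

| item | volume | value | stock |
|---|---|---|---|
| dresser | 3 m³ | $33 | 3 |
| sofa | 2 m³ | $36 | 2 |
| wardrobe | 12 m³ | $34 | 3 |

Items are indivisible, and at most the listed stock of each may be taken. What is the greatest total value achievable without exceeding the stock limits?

$240

Top feasible selections:
- 2×dresser + 2×sofa + 3×wardrobe: volume 46, value 240
- 3×dresser + 2×sofa + 2×wardrobe: volume 37, value 239
- 1×dresser + 2×sofa + 3×wardrobe: volume 43, value 207
- 2×dresser + 2×sofa + 2×wardrobe: volume 34, value 206
Best: $240.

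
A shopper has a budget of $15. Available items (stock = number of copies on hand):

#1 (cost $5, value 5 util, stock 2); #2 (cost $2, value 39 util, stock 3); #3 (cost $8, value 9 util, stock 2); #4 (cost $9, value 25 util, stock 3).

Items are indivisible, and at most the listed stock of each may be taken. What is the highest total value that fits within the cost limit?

142 util

Best selections within cost 15 and stock limits:
- 3×#2 + 1×#4: cost 15, value 142
- 3×#2 + 1×#3: cost 14, value 126
- 1×#1 + 3×#2: cost 11, value 122
Best: 142 util.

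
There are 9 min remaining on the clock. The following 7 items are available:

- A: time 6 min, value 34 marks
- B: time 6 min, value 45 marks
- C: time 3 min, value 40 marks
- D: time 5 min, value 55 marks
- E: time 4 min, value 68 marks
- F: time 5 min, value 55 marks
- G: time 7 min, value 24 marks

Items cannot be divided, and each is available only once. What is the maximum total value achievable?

This is a 0/1 knapsack; check combinations near the capacity.
- D+E: time 5+4=9, value 55+68=123
- E+F: time 4+5=9, value 68+55=123
- C+E: time 3+4=7, value 40+68=108
Best: 123 marks.

123 marks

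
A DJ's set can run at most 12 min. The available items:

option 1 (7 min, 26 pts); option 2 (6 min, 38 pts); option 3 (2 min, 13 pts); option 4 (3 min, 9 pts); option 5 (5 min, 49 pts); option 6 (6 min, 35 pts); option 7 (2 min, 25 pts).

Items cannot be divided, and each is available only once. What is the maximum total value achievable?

96 pts

Check high-value combinations within 12 min:
- option 3+option 4+option 5+option 7: duration 2+3+5+2=12, value 13+9+49+25=96
- option 3+option 5+option 7: duration 2+5+2=9, value 13+49+25=87
- option 2+option 5: duration 6+5=11, value 38+49=87
- option 5+option 6: duration 5+6=11, value 49+35=84
- option 4+option 5+option 7: duration 3+5+2=10, value 9+49+25=83
Best: 96 pts.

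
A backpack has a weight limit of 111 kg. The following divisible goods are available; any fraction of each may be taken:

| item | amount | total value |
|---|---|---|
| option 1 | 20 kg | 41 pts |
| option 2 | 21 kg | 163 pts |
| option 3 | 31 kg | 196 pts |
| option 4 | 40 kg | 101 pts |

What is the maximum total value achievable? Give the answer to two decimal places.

Take in order of value per unit:
- option 2 (163/21 per unit): all 21 → value 163, running total 163.00
- option 3 (196/31 per unit): all 31 → value 196, running total 359.00
- option 4 (101/40 per unit): all 40 → value 101, running total 460.00
- option 1 (41/20 per unit): 19 of 20 → value 19×41/20 = 38.9500, running total 498.95
Total 498.95.

498.95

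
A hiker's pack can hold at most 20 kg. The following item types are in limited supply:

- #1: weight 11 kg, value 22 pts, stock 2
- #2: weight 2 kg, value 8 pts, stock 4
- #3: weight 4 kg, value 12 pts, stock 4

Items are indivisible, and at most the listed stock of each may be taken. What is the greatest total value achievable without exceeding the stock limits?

68 pts

Top feasible selections:
- 4×#2 + 3×#3: weight 20, value 68
- 2×#2 + 4×#3: weight 20, value 64
- 3×#2 + 3×#3: weight 18, value 60
Best: 68 pts.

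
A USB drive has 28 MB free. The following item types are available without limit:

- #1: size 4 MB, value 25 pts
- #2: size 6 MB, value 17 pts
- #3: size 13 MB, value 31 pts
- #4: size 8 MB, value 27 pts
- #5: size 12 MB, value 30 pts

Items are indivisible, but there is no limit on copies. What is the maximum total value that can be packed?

Best value-per-unit is #1 at 25/4, and filling with it alone uses size 7×4=28. No mix of the others beats 7×25 = 175.

175 pts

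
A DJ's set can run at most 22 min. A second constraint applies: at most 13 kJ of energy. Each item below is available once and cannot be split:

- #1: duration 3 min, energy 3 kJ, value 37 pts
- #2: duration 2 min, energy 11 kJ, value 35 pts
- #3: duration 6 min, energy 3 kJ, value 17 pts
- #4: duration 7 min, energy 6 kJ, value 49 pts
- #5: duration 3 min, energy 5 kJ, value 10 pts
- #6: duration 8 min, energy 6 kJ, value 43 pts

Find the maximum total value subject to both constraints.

103 pts

Feasible sets respecting both limits:
- #1+#3+#4: duration 16, energy 12, value 103
- #1+#3+#6: duration 17, energy 12, value 97
- #4+#6: duration 15, energy 12, value 92
- #1+#4: duration 10, energy 9, value 86
Best: 103 pts.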